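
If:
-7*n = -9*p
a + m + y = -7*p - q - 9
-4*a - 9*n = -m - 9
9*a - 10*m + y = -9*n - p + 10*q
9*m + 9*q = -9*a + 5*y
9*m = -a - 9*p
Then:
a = -554769/90755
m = -184752/90755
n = 316791/90755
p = 35199/12965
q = -168174/90755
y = -1633851/90755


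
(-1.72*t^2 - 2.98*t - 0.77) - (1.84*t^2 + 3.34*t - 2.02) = -3.56*t^2 - 6.32*t + 1.25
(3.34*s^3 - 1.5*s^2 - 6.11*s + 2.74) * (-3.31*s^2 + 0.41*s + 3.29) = -11.0554*s^5 + 6.3344*s^4 + 30.5977*s^3 - 16.5095*s^2 - 18.9785*s + 9.0146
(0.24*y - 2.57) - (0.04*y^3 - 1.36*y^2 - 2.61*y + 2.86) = -0.04*y^3 + 1.36*y^2 + 2.85*y - 5.43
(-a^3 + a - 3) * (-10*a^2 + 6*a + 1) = 10*a^5 - 6*a^4 - 11*a^3 + 36*a^2 - 17*a - 3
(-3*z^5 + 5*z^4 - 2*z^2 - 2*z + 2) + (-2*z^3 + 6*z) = -3*z^5 + 5*z^4 - 2*z^3 - 2*z^2 + 4*z + 2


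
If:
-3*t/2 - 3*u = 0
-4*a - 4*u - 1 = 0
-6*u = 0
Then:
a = -1/4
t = 0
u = 0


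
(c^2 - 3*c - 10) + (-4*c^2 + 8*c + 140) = -3*c^2 + 5*c + 130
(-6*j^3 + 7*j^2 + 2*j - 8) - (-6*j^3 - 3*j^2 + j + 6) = 10*j^2 + j - 14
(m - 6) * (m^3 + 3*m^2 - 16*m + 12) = m^4 - 3*m^3 - 34*m^2 + 108*m - 72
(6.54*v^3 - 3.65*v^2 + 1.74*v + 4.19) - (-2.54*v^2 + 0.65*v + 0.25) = 6.54*v^3 - 1.11*v^2 + 1.09*v + 3.94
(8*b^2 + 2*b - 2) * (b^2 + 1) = 8*b^4 + 2*b^3 + 6*b^2 + 2*b - 2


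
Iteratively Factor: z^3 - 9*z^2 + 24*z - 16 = (z - 4)*(z^2 - 5*z + 4) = (z - 4)*(z - 1)*(z - 4)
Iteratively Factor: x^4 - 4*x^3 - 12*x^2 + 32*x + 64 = (x + 2)*(x^3 - 6*x^2 + 32) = (x + 2)^2*(x^2 - 8*x + 16) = (x - 4)*(x + 2)^2*(x - 4)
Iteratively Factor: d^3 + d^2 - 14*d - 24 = (d + 2)*(d^2 - d - 12) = (d - 4)*(d + 2)*(d + 3)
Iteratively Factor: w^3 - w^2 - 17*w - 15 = (w + 3)*(w^2 - 4*w - 5) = (w - 5)*(w + 3)*(w + 1)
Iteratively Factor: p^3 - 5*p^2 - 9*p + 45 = (p - 3)*(p^2 - 2*p - 15) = (p - 5)*(p - 3)*(p + 3)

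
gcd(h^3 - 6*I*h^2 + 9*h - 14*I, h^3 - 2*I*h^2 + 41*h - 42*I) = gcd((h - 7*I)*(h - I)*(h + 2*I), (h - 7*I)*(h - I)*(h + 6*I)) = h^2 - 8*I*h - 7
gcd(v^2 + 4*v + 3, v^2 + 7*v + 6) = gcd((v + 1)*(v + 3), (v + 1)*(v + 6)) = v + 1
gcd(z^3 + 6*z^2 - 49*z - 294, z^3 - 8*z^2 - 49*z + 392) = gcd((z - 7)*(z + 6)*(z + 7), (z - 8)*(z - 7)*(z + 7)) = z^2 - 49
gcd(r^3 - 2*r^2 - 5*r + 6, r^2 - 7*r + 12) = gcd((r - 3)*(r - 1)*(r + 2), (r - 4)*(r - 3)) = r - 3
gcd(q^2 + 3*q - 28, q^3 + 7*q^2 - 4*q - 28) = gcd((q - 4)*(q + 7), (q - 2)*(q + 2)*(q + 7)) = q + 7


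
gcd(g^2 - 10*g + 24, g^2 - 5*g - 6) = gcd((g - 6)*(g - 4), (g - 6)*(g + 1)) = g - 6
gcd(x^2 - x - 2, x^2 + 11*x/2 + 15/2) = 1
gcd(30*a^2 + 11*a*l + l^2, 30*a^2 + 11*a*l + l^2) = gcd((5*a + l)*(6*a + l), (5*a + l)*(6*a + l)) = 30*a^2 + 11*a*l + l^2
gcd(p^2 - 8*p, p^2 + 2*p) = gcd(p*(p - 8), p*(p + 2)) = p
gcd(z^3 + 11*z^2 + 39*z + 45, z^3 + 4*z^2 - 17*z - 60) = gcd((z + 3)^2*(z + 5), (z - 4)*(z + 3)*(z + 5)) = z^2 + 8*z + 15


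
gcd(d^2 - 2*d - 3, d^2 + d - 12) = d - 3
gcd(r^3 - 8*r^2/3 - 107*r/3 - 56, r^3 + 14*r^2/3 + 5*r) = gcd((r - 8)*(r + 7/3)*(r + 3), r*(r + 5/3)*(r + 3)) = r + 3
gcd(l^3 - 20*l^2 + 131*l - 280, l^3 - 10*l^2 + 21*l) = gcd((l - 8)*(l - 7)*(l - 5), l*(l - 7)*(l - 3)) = l - 7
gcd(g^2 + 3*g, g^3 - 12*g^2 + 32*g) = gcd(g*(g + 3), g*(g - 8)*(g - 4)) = g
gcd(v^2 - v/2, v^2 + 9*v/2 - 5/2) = v - 1/2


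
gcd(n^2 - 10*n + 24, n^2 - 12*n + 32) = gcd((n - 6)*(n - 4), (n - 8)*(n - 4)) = n - 4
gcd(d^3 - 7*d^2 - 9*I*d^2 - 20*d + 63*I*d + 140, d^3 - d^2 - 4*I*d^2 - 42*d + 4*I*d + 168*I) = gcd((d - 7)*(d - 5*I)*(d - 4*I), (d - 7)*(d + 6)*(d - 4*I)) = d^2 + d*(-7 - 4*I) + 28*I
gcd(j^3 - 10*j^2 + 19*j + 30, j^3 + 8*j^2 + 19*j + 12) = j + 1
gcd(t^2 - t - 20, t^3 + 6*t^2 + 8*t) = t + 4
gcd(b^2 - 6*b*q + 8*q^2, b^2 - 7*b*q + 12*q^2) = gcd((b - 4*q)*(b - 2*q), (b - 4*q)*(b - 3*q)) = -b + 4*q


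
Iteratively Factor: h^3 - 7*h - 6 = (h - 3)*(h^2 + 3*h + 2) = (h - 3)*(h + 2)*(h + 1)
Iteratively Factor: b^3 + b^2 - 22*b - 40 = (b + 2)*(b^2 - b - 20) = (b + 2)*(b + 4)*(b - 5)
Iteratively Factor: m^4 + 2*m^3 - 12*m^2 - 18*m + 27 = (m - 1)*(m^3 + 3*m^2 - 9*m - 27) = (m - 3)*(m - 1)*(m^2 + 6*m + 9) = (m - 3)*(m - 1)*(m + 3)*(m + 3)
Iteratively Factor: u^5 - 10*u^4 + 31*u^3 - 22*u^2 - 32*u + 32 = (u - 4)*(u^4 - 6*u^3 + 7*u^2 + 6*u - 8) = (u - 4)*(u - 2)*(u^3 - 4*u^2 - u + 4) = (u - 4)*(u - 2)*(u - 1)*(u^2 - 3*u - 4) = (u - 4)*(u - 2)*(u - 1)*(u + 1)*(u - 4)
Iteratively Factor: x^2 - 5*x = (x - 5)*(x)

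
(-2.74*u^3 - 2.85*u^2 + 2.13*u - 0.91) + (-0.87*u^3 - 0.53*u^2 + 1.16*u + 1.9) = -3.61*u^3 - 3.38*u^2 + 3.29*u + 0.99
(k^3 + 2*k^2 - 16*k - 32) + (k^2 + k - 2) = k^3 + 3*k^2 - 15*k - 34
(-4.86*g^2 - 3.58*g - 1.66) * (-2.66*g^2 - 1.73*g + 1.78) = 12.9276*g^4 + 17.9306*g^3 + 1.9582*g^2 - 3.5006*g - 2.9548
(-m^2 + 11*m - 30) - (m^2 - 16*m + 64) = -2*m^2 + 27*m - 94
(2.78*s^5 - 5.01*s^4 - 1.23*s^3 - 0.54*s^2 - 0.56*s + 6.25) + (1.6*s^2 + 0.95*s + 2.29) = 2.78*s^5 - 5.01*s^4 - 1.23*s^3 + 1.06*s^2 + 0.39*s + 8.54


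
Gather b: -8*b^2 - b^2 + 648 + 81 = 729 - 9*b^2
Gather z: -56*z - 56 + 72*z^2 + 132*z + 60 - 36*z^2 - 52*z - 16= 36*z^2 + 24*z - 12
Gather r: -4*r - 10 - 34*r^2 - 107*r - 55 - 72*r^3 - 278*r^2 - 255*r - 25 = -72*r^3 - 312*r^2 - 366*r - 90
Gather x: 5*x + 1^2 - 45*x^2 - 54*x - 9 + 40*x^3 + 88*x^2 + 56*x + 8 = 40*x^3 + 43*x^2 + 7*x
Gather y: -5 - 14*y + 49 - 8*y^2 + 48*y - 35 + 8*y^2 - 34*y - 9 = 0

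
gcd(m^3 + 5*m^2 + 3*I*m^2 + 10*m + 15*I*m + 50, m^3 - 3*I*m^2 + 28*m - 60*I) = m^2 + 3*I*m + 10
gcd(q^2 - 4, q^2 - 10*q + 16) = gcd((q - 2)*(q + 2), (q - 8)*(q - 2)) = q - 2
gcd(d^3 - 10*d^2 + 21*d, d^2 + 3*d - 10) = 1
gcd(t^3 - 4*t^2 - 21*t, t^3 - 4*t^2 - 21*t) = t^3 - 4*t^2 - 21*t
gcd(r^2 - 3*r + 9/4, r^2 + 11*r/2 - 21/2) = r - 3/2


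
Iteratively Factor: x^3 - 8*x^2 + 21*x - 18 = (x - 3)*(x^2 - 5*x + 6) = (x - 3)*(x - 2)*(x - 3)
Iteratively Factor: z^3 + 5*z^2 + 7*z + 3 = (z + 1)*(z^2 + 4*z + 3) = (z + 1)^2*(z + 3)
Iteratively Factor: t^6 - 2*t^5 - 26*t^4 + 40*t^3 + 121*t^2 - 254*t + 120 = (t + 3)*(t^5 - 5*t^4 - 11*t^3 + 73*t^2 - 98*t + 40) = (t - 2)*(t + 3)*(t^4 - 3*t^3 - 17*t^2 + 39*t - 20) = (t - 5)*(t - 2)*(t + 3)*(t^3 + 2*t^2 - 7*t + 4) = (t - 5)*(t - 2)*(t - 1)*(t + 3)*(t^2 + 3*t - 4) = (t - 5)*(t - 2)*(t - 1)^2*(t + 3)*(t + 4)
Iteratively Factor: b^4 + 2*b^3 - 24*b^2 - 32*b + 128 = (b + 4)*(b^3 - 2*b^2 - 16*b + 32) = (b + 4)^2*(b^2 - 6*b + 8) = (b - 4)*(b + 4)^2*(b - 2)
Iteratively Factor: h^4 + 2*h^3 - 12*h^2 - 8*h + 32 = (h + 4)*(h^3 - 2*h^2 - 4*h + 8) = (h - 2)*(h + 4)*(h^2 - 4) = (h - 2)*(h + 2)*(h + 4)*(h - 2)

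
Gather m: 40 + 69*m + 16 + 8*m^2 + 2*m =8*m^2 + 71*m + 56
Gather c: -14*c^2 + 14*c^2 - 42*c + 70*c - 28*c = 0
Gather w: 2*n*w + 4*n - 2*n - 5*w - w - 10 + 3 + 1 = 2*n + w*(2*n - 6) - 6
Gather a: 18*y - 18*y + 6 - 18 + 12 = 0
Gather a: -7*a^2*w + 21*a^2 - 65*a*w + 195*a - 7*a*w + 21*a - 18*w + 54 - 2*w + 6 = a^2*(21 - 7*w) + a*(216 - 72*w) - 20*w + 60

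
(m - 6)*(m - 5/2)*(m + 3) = m^3 - 11*m^2/2 - 21*m/2 + 45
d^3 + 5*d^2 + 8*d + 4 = (d + 1)*(d + 2)^2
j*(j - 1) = j^2 - j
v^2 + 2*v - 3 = (v - 1)*(v + 3)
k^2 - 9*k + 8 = (k - 8)*(k - 1)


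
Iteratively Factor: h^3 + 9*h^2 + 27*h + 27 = (h + 3)*(h^2 + 6*h + 9) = (h + 3)^2*(h + 3)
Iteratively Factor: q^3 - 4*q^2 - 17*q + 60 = (q - 3)*(q^2 - q - 20) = (q - 5)*(q - 3)*(q + 4)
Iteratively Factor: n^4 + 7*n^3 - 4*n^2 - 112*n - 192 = (n - 4)*(n^3 + 11*n^2 + 40*n + 48) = (n - 4)*(n + 4)*(n^2 + 7*n + 12) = (n - 4)*(n + 3)*(n + 4)*(n + 4)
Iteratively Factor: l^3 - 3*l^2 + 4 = (l - 2)*(l^2 - l - 2) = (l - 2)*(l + 1)*(l - 2)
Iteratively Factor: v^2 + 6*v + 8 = (v + 2)*(v + 4)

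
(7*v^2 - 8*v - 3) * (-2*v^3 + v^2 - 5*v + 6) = -14*v^5 + 23*v^4 - 37*v^3 + 79*v^2 - 33*v - 18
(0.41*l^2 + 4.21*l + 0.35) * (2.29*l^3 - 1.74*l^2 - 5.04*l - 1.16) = 0.9389*l^5 + 8.9275*l^4 - 8.5903*l^3 - 22.303*l^2 - 6.6476*l - 0.406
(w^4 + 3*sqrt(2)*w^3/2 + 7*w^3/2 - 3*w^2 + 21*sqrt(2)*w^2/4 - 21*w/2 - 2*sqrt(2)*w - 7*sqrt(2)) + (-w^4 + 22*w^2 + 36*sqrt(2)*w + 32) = 3*sqrt(2)*w^3/2 + 7*w^3/2 + 21*sqrt(2)*w^2/4 + 19*w^2 - 21*w/2 + 34*sqrt(2)*w - 7*sqrt(2) + 32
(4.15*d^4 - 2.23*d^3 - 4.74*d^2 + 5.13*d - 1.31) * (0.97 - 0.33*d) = -1.3695*d^5 + 4.7614*d^4 - 0.5989*d^3 - 6.2907*d^2 + 5.4084*d - 1.2707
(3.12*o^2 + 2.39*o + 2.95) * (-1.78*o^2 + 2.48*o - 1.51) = -5.5536*o^4 + 3.4834*o^3 - 4.035*o^2 + 3.7071*o - 4.4545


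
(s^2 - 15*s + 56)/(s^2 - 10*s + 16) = (s - 7)/(s - 2)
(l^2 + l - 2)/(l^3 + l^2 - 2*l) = 1/l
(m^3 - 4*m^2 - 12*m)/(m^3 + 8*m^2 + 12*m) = (m - 6)/(m + 6)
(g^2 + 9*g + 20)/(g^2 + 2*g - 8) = (g + 5)/(g - 2)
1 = 1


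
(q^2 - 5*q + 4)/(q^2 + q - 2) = (q - 4)/(q + 2)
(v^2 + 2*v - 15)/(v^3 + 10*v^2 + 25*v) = (v - 3)/(v*(v + 5))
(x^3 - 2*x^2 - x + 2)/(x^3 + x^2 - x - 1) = (x - 2)/(x + 1)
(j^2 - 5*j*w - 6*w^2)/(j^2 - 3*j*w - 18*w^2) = (j + w)/(j + 3*w)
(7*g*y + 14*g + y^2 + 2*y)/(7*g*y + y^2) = (y + 2)/y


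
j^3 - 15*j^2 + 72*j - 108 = (j - 6)^2*(j - 3)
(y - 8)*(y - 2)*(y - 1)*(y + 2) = y^4 - 9*y^3 + 4*y^2 + 36*y - 32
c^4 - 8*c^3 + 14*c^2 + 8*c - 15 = (c - 5)*(c - 3)*(c - 1)*(c + 1)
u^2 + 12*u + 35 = (u + 5)*(u + 7)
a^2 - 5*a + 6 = (a - 3)*(a - 2)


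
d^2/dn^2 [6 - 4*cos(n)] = 4*cos(n)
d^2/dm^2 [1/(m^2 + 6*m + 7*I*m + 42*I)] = 2*(-m^2 - 6*m - 7*I*m + (2*m + 6 + 7*I)^2 - 42*I)/(m^2 + 6*m + 7*I*m + 42*I)^3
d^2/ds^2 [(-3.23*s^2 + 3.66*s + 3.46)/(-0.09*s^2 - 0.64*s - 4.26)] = (-0.431388*s^3 - 7.598448*s^2 + 7.223688*s + 137.00944)/(0.000729*s^6 + 0.015552*s^5 + 0.21411*s^4 + 1.7344*s^3 + 10.13454*s^2 + 34.843392*s + 77.308776)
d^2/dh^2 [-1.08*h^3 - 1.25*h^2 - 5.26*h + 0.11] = -6.48*h - 2.5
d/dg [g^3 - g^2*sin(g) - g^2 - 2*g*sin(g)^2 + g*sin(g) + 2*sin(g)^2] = -g^2*cos(g) + 3*g^2 - 2*g*sin(g) - 2*g*sin(2*g) + g*cos(g) - 2*g + sin(g) + 2*sin(2*g) + cos(2*g) - 1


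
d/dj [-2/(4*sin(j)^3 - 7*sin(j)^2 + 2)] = 4*(6*sin(j) - 7)*sin(j)*cos(j)/(4*sin(j)^3 - 7*sin(j)^2 + 2)^2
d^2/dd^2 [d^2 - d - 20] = 2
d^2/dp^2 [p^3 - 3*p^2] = 6*p - 6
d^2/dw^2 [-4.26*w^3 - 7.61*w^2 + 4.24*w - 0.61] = -25.56*w - 15.22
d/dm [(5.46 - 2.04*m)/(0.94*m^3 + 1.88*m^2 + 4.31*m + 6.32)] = (3.8352*m^3 - 11.562*m^2 - 20.5296*m - 36.4254)/(0.8836*m^6 + 3.5344*m^5 + 11.6372*m^4 + 28.0872*m^3 + 42.3393*m^2 + 54.4784*m + 39.9424)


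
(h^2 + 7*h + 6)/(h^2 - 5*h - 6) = (h + 6)/(h - 6)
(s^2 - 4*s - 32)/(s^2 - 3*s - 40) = (s + 4)/(s + 5)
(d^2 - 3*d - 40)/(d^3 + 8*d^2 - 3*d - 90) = (d - 8)/(d^2 + 3*d - 18)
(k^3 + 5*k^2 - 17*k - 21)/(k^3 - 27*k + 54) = (k^2 + 8*k + 7)/(k^2 + 3*k - 18)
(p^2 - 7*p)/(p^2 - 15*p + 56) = p/(p - 8)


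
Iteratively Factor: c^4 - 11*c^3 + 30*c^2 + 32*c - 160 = (c - 5)*(c^3 - 6*c^2 + 32) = (c - 5)*(c - 4)*(c^2 - 2*c - 8) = (c - 5)*(c - 4)^2*(c + 2)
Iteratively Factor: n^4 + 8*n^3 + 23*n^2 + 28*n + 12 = (n + 3)*(n^3 + 5*n^2 + 8*n + 4) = (n + 2)*(n + 3)*(n^2 + 3*n + 2) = (n + 2)^2*(n + 3)*(n + 1)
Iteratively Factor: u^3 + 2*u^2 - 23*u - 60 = (u + 4)*(u^2 - 2*u - 15) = (u - 5)*(u + 4)*(u + 3)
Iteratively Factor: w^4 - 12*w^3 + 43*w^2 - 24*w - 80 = (w - 4)*(w^3 - 8*w^2 + 11*w + 20) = (w - 5)*(w - 4)*(w^2 - 3*w - 4) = (w - 5)*(w - 4)*(w + 1)*(w - 4)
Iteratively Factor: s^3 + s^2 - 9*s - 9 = (s + 1)*(s^2 - 9) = (s - 3)*(s + 1)*(s + 3)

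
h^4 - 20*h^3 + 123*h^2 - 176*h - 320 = (h - 8)^2*(h - 5)*(h + 1)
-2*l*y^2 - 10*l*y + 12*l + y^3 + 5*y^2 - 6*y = (-2*l + y)*(y - 1)*(y + 6)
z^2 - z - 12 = (z - 4)*(z + 3)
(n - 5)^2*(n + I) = n^3 - 10*n^2 + I*n^2 + 25*n - 10*I*n + 25*I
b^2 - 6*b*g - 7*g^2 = (b - 7*g)*(b + g)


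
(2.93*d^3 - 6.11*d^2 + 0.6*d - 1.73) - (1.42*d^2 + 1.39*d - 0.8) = 2.93*d^3 - 7.53*d^2 - 0.79*d - 0.93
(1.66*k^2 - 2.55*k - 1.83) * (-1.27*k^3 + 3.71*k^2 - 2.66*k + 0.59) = -2.1082*k^5 + 9.3971*k^4 - 11.552*k^3 + 0.9731*k^2 + 3.3633*k - 1.0797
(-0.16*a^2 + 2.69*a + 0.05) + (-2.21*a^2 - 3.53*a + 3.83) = -2.37*a^2 - 0.84*a + 3.88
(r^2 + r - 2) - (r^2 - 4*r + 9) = 5*r - 11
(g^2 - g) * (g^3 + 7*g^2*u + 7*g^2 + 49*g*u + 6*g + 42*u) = g^5 + 7*g^4*u + 6*g^4 + 42*g^3*u - g^3 - 7*g^2*u - 6*g^2 - 42*g*u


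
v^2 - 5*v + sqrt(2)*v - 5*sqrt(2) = (v - 5)*(v + sqrt(2))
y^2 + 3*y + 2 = (y + 1)*(y + 2)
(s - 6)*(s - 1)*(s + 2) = s^3 - 5*s^2 - 8*s + 12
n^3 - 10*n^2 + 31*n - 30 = (n - 5)*(n - 3)*(n - 2)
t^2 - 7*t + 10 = (t - 5)*(t - 2)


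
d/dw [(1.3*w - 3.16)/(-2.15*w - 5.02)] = (-28.638*w - 66.8664)/(2.15*w + 5.02)^3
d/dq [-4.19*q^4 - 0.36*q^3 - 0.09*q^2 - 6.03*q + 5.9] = -16.76*q^3 - 1.08*q^2 - 0.18*q - 6.03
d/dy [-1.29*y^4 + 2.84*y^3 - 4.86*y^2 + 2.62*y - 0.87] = -5.16*y^3 + 8.52*y^2 - 9.72*y + 2.62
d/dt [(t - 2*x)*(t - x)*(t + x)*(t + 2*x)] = 4*t^3 - 10*t*x^2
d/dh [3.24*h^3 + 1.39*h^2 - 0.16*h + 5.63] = 9.72*h^2 + 2.78*h - 0.16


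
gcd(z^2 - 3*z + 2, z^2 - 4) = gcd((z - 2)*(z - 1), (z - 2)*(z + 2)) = z - 2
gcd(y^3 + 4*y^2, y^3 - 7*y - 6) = 1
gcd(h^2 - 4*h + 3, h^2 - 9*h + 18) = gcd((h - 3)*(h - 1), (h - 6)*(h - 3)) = h - 3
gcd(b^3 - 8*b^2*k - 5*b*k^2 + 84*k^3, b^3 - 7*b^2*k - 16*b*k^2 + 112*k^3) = b^2 - 11*b*k + 28*k^2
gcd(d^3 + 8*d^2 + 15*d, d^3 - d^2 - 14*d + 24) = 1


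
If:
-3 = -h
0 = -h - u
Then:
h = 3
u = -3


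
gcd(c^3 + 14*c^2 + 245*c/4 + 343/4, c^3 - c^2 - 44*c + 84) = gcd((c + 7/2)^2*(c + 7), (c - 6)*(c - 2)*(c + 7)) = c + 7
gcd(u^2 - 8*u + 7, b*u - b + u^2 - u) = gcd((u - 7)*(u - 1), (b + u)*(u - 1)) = u - 1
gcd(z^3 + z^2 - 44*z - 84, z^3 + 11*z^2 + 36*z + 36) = z^2 + 8*z + 12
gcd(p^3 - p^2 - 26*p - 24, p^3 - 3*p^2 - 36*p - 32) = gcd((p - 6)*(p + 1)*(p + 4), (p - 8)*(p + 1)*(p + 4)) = p^2 + 5*p + 4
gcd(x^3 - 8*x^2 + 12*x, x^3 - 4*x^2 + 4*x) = x^2 - 2*x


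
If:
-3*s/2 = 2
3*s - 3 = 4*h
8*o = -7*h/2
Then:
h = -7/4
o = 49/64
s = -4/3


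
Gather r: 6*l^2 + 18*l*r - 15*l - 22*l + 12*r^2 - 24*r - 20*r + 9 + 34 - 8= 6*l^2 - 37*l + 12*r^2 + r*(18*l - 44) + 35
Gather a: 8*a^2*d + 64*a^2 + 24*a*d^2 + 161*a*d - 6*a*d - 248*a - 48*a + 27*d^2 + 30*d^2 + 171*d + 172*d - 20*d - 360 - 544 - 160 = a^2*(8*d + 64) + a*(24*d^2 + 155*d - 296) + 57*d^2 + 323*d - 1064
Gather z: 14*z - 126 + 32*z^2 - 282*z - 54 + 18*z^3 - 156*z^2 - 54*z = 18*z^3 - 124*z^2 - 322*z - 180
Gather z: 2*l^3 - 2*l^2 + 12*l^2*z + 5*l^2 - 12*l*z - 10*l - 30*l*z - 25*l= 2*l^3 + 3*l^2 - 35*l + z*(12*l^2 - 42*l)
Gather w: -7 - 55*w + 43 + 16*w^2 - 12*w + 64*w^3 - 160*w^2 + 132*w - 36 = 64*w^3 - 144*w^2 + 65*w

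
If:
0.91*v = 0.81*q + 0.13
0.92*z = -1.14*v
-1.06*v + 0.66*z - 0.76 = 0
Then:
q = -0.62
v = -0.40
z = 0.50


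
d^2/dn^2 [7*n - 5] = 0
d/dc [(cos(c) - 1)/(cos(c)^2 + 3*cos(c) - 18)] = (cos(c)^2 - 2*cos(c) + 15)*sin(c)/(cos(c)^2 + 3*cos(c) - 18)^2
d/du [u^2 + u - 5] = 2*u + 1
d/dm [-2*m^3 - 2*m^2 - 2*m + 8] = -6*m^2 - 4*m - 2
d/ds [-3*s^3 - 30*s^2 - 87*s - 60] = -9*s^2 - 60*s - 87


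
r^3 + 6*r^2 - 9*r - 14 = (r - 2)*(r + 1)*(r + 7)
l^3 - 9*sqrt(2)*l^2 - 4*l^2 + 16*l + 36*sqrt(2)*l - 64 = (l - 4)*(l - 8*sqrt(2))*(l - sqrt(2))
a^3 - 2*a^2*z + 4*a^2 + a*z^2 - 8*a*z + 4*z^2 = (a + 4)*(a - z)^2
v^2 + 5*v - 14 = (v - 2)*(v + 7)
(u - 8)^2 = u^2 - 16*u + 64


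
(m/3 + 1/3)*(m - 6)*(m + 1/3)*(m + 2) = m^4/3 - 8*m^3/9 - 17*m^2/3 - 52*m/9 - 4/3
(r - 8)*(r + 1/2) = r^2 - 15*r/2 - 4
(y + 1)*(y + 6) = y^2 + 7*y + 6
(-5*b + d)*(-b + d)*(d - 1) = 5*b^2*d - 5*b^2 - 6*b*d^2 + 6*b*d + d^3 - d^2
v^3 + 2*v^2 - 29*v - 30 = (v - 5)*(v + 1)*(v + 6)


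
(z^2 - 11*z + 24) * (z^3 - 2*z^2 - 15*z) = z^5 - 13*z^4 + 31*z^3 + 117*z^2 - 360*z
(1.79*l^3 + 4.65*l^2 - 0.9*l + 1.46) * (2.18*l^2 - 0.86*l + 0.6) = 3.9022*l^5 + 8.5976*l^4 - 4.887*l^3 + 6.7468*l^2 - 1.7956*l + 0.876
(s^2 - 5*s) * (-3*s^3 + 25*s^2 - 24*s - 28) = -3*s^5 + 40*s^4 - 149*s^3 + 92*s^2 + 140*s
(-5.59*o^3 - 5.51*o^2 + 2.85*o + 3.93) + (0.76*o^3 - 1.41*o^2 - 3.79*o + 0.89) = -4.83*o^3 - 6.92*o^2 - 0.94*o + 4.82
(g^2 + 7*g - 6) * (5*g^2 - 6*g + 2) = 5*g^4 + 29*g^3 - 70*g^2 + 50*g - 12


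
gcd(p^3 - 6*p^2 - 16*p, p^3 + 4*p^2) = p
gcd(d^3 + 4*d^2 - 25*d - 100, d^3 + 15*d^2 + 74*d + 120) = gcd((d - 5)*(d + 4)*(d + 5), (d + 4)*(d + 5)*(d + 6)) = d^2 + 9*d + 20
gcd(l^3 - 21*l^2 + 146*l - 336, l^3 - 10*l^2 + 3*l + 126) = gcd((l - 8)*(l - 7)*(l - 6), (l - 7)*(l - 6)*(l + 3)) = l^2 - 13*l + 42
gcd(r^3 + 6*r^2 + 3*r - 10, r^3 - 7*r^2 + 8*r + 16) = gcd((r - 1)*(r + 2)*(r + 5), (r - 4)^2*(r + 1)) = 1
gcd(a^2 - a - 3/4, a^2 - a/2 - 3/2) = a - 3/2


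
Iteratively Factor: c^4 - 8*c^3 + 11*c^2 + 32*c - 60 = (c - 3)*(c^3 - 5*c^2 - 4*c + 20) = (c - 3)*(c + 2)*(c^2 - 7*c + 10) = (c - 5)*(c - 3)*(c + 2)*(c - 2)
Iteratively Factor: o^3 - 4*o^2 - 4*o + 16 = (o - 2)*(o^2 - 2*o - 8) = (o - 2)*(o + 2)*(o - 4)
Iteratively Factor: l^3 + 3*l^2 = (l)*(l^2 + 3*l) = l*(l + 3)*(l)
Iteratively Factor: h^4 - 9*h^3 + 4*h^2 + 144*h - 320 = (h - 4)*(h^3 - 5*h^2 - 16*h + 80) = (h - 5)*(h - 4)*(h^2 - 16) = (h - 5)*(h - 4)^2*(h + 4)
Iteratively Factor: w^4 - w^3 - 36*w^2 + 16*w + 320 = (w - 5)*(w^3 + 4*w^2 - 16*w - 64) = (w - 5)*(w - 4)*(w^2 + 8*w + 16) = (w - 5)*(w - 4)*(w + 4)*(w + 4)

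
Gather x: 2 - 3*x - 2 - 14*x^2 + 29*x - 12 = -14*x^2 + 26*x - 12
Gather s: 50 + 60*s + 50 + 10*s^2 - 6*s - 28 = 10*s^2 + 54*s + 72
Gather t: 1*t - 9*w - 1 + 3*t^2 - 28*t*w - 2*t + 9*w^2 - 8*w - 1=3*t^2 + t*(-28*w - 1) + 9*w^2 - 17*w - 2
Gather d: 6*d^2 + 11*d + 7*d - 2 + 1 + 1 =6*d^2 + 18*d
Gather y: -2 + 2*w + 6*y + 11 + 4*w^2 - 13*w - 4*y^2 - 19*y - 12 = 4*w^2 - 11*w - 4*y^2 - 13*y - 3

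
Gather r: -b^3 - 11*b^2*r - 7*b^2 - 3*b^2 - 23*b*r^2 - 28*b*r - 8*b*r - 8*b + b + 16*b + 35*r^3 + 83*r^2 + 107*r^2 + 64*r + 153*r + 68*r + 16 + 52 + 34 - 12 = -b^3 - 10*b^2 + 9*b + 35*r^3 + r^2*(190 - 23*b) + r*(-11*b^2 - 36*b + 285) + 90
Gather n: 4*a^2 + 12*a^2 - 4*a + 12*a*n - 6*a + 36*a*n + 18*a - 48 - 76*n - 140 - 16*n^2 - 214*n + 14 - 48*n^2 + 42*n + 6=16*a^2 + 8*a - 64*n^2 + n*(48*a - 248) - 168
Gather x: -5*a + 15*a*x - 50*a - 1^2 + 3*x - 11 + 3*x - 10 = -55*a + x*(15*a + 6) - 22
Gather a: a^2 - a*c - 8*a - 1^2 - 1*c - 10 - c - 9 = a^2 + a*(-c - 8) - 2*c - 20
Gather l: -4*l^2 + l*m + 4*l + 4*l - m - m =-4*l^2 + l*(m + 8) - 2*m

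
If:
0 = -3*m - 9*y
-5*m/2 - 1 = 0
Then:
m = -2/5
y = 2/15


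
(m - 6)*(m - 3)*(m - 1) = m^3 - 10*m^2 + 27*m - 18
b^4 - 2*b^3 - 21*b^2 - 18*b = b*(b - 6)*(b + 1)*(b + 3)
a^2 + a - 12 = (a - 3)*(a + 4)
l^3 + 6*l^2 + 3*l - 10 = (l - 1)*(l + 2)*(l + 5)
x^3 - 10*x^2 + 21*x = x*(x - 7)*(x - 3)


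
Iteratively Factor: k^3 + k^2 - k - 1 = (k - 1)*(k^2 + 2*k + 1) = (k - 1)*(k + 1)*(k + 1)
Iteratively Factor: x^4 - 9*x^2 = (x + 3)*(x^3 - 3*x^2) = (x - 3)*(x + 3)*(x^2) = x*(x - 3)*(x + 3)*(x)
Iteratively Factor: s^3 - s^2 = (s)*(s^2 - s) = s^2*(s - 1)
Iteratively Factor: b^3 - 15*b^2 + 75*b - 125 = (b - 5)*(b^2 - 10*b + 25) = (b - 5)^2*(b - 5)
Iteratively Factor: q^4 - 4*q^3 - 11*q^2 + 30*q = (q + 3)*(q^3 - 7*q^2 + 10*q) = (q - 2)*(q + 3)*(q^2 - 5*q) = q*(q - 2)*(q + 3)*(q - 5)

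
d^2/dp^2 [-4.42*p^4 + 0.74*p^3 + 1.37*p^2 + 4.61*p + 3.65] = -53.04*p^2 + 4.44*p + 2.74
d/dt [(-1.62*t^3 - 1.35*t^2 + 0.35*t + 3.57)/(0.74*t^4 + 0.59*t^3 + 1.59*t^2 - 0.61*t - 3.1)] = (1.1988*t^6 + 1.998*t^5 - 2.5563*t^4 - 9.0038*t^3 + 9.0141*t^2 - 2.9826*t + 1.0927)/(0.5476*t^8 + 0.8732*t^7 + 2.7013*t^6 + 0.9734*t^5 - 2.7797*t^4 - 5.5978*t^3 - 9.4859*t^2 + 3.782*t + 9.61)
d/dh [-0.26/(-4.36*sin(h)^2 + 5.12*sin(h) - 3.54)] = (1.3312 - 2.2672*sin(h))*cos(h)/(4.36*sin(h)^2 - 5.12*sin(h) + 3.54)^2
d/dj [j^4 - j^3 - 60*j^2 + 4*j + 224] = 4*j^3 - 3*j^2 - 120*j + 4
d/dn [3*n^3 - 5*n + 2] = 9*n^2 - 5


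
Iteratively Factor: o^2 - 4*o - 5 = (o - 5)*(o + 1)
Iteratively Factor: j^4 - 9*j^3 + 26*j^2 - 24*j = (j - 2)*(j^3 - 7*j^2 + 12*j) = j*(j - 2)*(j^2 - 7*j + 12) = j*(j - 3)*(j - 2)*(j - 4)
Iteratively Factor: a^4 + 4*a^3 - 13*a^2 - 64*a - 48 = (a + 1)*(a^3 + 3*a^2 - 16*a - 48) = (a + 1)*(a + 3)*(a^2 - 16) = (a - 4)*(a + 1)*(a + 3)*(a + 4)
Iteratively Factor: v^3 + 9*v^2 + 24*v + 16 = (v + 4)*(v^2 + 5*v + 4) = (v + 4)^2*(v + 1)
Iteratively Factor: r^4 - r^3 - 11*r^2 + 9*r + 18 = (r - 2)*(r^3 + r^2 - 9*r - 9) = (r - 3)*(r - 2)*(r^2 + 4*r + 3) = (r - 3)*(r - 2)*(r + 1)*(r + 3)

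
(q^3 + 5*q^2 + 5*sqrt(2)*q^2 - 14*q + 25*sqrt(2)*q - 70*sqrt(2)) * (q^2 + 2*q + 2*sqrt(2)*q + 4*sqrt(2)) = q^5 + 7*q^4 + 7*sqrt(2)*q^4 + 16*q^3 + 49*sqrt(2)*q^3 - 28*sqrt(2)*q^2 + 112*q^2 - 196*sqrt(2)*q - 80*q - 560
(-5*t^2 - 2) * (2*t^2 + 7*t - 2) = -10*t^4 - 35*t^3 + 6*t^2 - 14*t + 4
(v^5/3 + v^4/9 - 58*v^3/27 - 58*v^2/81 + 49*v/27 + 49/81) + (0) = v^5/3 + v^4/9 - 58*v^3/27 - 58*v^2/81 + 49*v/27 + 49/81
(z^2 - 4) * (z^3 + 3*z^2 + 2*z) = z^5 + 3*z^4 - 2*z^3 - 12*z^2 - 8*z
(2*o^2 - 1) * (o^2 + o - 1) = 2*o^4 + 2*o^3 - 3*o^2 - o + 1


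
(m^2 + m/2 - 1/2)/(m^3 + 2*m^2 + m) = (m - 1/2)/(m*(m + 1))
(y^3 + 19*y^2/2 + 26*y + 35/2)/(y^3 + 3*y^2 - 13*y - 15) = (y + 7/2)/(y - 3)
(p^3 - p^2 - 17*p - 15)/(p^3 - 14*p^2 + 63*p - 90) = (p^2 + 4*p + 3)/(p^2 - 9*p + 18)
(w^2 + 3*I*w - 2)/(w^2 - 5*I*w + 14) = (w + I)/(w - 7*I)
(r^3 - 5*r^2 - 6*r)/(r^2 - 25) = r*(r^2 - 5*r - 6)/(r^2 - 25)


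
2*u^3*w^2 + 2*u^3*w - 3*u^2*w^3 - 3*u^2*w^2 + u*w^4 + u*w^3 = w*(-2*u + w)*(-u + w)*(u*w + u)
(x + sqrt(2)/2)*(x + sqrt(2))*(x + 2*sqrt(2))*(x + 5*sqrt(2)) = x^4 + 17*sqrt(2)*x^3/2 + 42*x^2 + 37*sqrt(2)*x + 20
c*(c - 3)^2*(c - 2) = c^4 - 8*c^3 + 21*c^2 - 18*c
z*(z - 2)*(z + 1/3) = z^3 - 5*z^2/3 - 2*z/3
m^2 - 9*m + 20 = (m - 5)*(m - 4)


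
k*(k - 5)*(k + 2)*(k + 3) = k^4 - 19*k^2 - 30*k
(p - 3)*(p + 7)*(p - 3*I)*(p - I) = p^4 + 4*p^3 - 4*I*p^3 - 24*p^2 - 16*I*p^2 - 12*p + 84*I*p + 63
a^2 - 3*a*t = a*(a - 3*t)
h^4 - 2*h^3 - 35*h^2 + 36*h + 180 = (h - 6)*(h - 3)*(h + 2)*(h + 5)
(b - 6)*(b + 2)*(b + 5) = b^3 + b^2 - 32*b - 60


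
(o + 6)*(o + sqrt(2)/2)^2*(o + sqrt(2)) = o^4 + 2*sqrt(2)*o^3 + 6*o^3 + 5*o^2/2 + 12*sqrt(2)*o^2 + sqrt(2)*o/2 + 15*o + 3*sqrt(2)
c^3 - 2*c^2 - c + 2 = (c - 2)*(c - 1)*(c + 1)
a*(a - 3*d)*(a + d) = a^3 - 2*a^2*d - 3*a*d^2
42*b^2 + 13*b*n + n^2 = (6*b + n)*(7*b + n)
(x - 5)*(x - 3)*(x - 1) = x^3 - 9*x^2 + 23*x - 15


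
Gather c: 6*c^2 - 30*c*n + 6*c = 6*c^2 + c*(6 - 30*n)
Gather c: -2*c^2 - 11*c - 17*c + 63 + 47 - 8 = -2*c^2 - 28*c + 102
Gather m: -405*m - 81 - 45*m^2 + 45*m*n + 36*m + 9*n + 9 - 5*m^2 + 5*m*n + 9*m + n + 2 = -50*m^2 + m*(50*n - 360) + 10*n - 70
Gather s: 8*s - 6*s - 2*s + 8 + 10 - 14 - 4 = 0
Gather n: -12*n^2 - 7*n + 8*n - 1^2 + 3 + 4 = -12*n^2 + n + 6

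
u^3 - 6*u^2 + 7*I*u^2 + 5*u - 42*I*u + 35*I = (u - 5)*(u - 1)*(u + 7*I)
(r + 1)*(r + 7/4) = r^2 + 11*r/4 + 7/4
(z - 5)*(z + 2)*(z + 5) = z^3 + 2*z^2 - 25*z - 50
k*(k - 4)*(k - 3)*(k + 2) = k^4 - 5*k^3 - 2*k^2 + 24*k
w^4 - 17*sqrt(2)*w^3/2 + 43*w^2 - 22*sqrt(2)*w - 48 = (w - 4*sqrt(2))*(w - 3*sqrt(2))*(w - 2*sqrt(2))*(w + sqrt(2)/2)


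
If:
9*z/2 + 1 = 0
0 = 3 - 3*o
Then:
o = 1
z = -2/9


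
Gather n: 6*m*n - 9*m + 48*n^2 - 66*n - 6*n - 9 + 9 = -9*m + 48*n^2 + n*(6*m - 72)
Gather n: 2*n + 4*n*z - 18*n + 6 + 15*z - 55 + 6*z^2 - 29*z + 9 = n*(4*z - 16) + 6*z^2 - 14*z - 40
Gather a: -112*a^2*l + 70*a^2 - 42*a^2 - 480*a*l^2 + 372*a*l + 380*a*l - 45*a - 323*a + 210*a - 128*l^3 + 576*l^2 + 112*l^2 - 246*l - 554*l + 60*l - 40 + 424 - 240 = a^2*(28 - 112*l) + a*(-480*l^2 + 752*l - 158) - 128*l^3 + 688*l^2 - 740*l + 144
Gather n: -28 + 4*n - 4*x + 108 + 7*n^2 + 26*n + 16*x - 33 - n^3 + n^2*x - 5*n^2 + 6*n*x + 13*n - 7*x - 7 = -n^3 + n^2*(x + 2) + n*(6*x + 43) + 5*x + 40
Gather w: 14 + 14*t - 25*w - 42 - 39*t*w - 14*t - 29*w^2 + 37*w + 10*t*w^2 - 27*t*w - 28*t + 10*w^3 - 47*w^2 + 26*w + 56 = -28*t + 10*w^3 + w^2*(10*t - 76) + w*(38 - 66*t) + 28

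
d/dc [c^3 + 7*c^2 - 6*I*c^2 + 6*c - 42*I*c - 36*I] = 3*c^2 + c*(14 - 12*I) + 6 - 42*I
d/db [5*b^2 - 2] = 10*b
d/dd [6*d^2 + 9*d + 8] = 12*d + 9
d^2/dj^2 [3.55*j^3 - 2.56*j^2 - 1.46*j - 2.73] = 21.3*j - 5.12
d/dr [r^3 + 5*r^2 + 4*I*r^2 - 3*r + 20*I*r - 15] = 3*r^2 + r*(10 + 8*I) - 3 + 20*I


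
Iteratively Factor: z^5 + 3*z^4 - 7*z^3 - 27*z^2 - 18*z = (z - 3)*(z^4 + 6*z^3 + 11*z^2 + 6*z) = (z - 3)*(z + 1)*(z^3 + 5*z^2 + 6*z) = (z - 3)*(z + 1)*(z + 3)*(z^2 + 2*z) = z*(z - 3)*(z + 1)*(z + 3)*(z + 2)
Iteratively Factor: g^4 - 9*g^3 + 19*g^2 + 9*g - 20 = (g - 1)*(g^3 - 8*g^2 + 11*g + 20) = (g - 5)*(g - 1)*(g^2 - 3*g - 4) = (g - 5)*(g - 1)*(g + 1)*(g - 4)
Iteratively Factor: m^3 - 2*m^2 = (m)*(m^2 - 2*m) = m^2*(m - 2)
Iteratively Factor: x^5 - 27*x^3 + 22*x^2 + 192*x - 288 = (x + 4)*(x^4 - 4*x^3 - 11*x^2 + 66*x - 72) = (x - 2)*(x + 4)*(x^3 - 2*x^2 - 15*x + 36) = (x - 2)*(x + 4)^2*(x^2 - 6*x + 9) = (x - 3)*(x - 2)*(x + 4)^2*(x - 3)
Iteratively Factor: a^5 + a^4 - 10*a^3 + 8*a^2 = (a - 1)*(a^4 + 2*a^3 - 8*a^2) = a*(a - 1)*(a^3 + 2*a^2 - 8*a) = a*(a - 1)*(a + 4)*(a^2 - 2*a) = a^2*(a - 1)*(a + 4)*(a - 2)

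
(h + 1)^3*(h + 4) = h^4 + 7*h^3 + 15*h^2 + 13*h + 4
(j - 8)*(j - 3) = j^2 - 11*j + 24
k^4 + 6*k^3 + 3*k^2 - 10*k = k*(k - 1)*(k + 2)*(k + 5)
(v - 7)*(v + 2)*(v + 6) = v^3 + v^2 - 44*v - 84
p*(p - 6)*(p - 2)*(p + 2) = p^4 - 6*p^3 - 4*p^2 + 24*p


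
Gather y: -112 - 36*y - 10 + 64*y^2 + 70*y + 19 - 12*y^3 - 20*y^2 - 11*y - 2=-12*y^3 + 44*y^2 + 23*y - 105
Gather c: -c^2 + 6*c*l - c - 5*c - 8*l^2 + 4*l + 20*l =-c^2 + c*(6*l - 6) - 8*l^2 + 24*l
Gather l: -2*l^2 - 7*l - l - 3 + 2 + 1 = -2*l^2 - 8*l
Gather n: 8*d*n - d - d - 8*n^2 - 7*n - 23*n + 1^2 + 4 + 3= -2*d - 8*n^2 + n*(8*d - 30) + 8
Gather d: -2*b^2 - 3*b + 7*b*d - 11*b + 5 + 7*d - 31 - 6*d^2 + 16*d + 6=-2*b^2 - 14*b - 6*d^2 + d*(7*b + 23) - 20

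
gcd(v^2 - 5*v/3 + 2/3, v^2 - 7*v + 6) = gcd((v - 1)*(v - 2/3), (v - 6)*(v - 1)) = v - 1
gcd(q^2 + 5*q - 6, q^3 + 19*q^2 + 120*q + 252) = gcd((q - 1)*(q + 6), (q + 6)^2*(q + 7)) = q + 6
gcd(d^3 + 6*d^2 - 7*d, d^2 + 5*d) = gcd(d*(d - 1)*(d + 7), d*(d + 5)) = d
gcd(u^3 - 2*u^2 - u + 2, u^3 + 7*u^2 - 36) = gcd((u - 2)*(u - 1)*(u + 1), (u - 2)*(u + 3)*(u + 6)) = u - 2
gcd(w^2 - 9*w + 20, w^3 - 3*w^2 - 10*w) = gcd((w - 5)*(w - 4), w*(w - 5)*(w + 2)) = w - 5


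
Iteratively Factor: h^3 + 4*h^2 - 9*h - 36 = (h - 3)*(h^2 + 7*h + 12) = (h - 3)*(h + 3)*(h + 4)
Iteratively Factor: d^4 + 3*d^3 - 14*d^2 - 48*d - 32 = (d - 4)*(d^3 + 7*d^2 + 14*d + 8) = (d - 4)*(d + 1)*(d^2 + 6*d + 8) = (d - 4)*(d + 1)*(d + 4)*(d + 2)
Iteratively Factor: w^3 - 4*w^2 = (w)*(w^2 - 4*w) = w*(w - 4)*(w)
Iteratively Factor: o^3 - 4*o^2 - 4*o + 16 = (o - 4)*(o^2 - 4) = (o - 4)*(o - 2)*(o + 2)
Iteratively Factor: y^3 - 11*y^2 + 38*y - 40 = (y - 2)*(y^2 - 9*y + 20) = (y - 4)*(y - 2)*(y - 5)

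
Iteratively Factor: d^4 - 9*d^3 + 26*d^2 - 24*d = (d - 2)*(d^3 - 7*d^2 + 12*d) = (d - 4)*(d - 2)*(d^2 - 3*d) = (d - 4)*(d - 3)*(d - 2)*(d)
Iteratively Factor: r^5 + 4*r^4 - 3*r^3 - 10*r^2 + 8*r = (r)*(r^4 + 4*r^3 - 3*r^2 - 10*r + 8) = r*(r + 4)*(r^3 - 3*r + 2) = r*(r + 2)*(r + 4)*(r^2 - 2*r + 1) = r*(r - 1)*(r + 2)*(r + 4)*(r - 1)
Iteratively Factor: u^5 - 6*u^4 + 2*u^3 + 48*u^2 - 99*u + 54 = (u - 1)*(u^4 - 5*u^3 - 3*u^2 + 45*u - 54) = (u - 1)*(u + 3)*(u^3 - 8*u^2 + 21*u - 18) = (u - 3)*(u - 1)*(u + 3)*(u^2 - 5*u + 6) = (u - 3)^2*(u - 1)*(u + 3)*(u - 2)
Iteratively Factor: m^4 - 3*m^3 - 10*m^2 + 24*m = (m - 2)*(m^3 - m^2 - 12*m) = (m - 2)*(m + 3)*(m^2 - 4*m) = (m - 4)*(m - 2)*(m + 3)*(m)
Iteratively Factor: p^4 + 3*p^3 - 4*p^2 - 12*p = (p - 2)*(p^3 + 5*p^2 + 6*p) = p*(p - 2)*(p^2 + 5*p + 6) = p*(p - 2)*(p + 3)*(p + 2)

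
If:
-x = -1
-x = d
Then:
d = -1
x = 1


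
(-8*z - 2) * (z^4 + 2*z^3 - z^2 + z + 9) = -8*z^5 - 18*z^4 + 4*z^3 - 6*z^2 - 74*z - 18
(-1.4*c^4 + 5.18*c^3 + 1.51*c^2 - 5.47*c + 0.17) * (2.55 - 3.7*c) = 5.18*c^5 - 22.736*c^4 + 7.622*c^3 + 24.0895*c^2 - 14.5775*c + 0.4335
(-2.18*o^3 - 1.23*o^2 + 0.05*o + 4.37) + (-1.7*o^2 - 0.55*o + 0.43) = -2.18*o^3 - 2.93*o^2 - 0.5*o + 4.8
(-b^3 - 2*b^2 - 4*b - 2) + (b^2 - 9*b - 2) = -b^3 - b^2 - 13*b - 4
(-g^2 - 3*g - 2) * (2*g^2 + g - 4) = -2*g^4 - 7*g^3 - 3*g^2 + 10*g + 8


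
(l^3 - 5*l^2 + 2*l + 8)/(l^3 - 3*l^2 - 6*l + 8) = (l^2 - l - 2)/(l^2 + l - 2)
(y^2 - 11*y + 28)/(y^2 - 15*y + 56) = (y - 4)/(y - 8)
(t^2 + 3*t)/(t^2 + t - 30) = t*(t + 3)/(t^2 + t - 30)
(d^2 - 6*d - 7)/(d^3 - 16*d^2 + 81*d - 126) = (d + 1)/(d^2 - 9*d + 18)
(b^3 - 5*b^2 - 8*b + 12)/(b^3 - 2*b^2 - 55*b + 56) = (b^2 - 4*b - 12)/(b^2 - b - 56)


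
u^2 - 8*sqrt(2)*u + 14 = (u - 7*sqrt(2))*(u - sqrt(2))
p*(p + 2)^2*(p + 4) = p^4 + 8*p^3 + 20*p^2 + 16*p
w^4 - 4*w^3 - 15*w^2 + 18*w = w*(w - 6)*(w - 1)*(w + 3)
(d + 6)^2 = d^2 + 12*d + 36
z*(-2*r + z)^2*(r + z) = 4*r^3*z - 3*r*z^3 + z^4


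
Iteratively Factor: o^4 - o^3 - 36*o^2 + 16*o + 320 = (o + 4)*(o^3 - 5*o^2 - 16*o + 80) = (o - 4)*(o + 4)*(o^2 - o - 20) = (o - 4)*(o + 4)^2*(o - 5)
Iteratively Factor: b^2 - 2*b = (b - 2)*(b)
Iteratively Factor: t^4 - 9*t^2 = (t - 3)*(t^3 + 3*t^2) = t*(t - 3)*(t^2 + 3*t) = t^2*(t - 3)*(t + 3)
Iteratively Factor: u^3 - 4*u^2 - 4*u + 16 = (u - 4)*(u^2 - 4) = (u - 4)*(u - 2)*(u + 2)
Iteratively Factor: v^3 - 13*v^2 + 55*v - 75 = (v - 5)*(v^2 - 8*v + 15) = (v - 5)^2*(v - 3)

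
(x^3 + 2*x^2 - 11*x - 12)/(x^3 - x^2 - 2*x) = (x^2 + x - 12)/(x*(x - 2))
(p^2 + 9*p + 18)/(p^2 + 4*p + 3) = (p + 6)/(p + 1)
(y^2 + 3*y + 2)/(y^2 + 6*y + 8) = (y + 1)/(y + 4)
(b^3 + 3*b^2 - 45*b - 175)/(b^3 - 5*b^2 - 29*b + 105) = (b + 5)/(b - 3)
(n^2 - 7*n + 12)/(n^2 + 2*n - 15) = (n - 4)/(n + 5)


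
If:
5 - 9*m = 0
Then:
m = 5/9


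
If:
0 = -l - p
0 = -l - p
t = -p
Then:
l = t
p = -t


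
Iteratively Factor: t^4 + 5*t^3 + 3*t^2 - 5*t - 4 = (t - 1)*(t^3 + 6*t^2 + 9*t + 4) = (t - 1)*(t + 1)*(t^2 + 5*t + 4) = (t - 1)*(t + 1)^2*(t + 4)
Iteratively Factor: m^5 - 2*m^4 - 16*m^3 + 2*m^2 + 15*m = (m - 5)*(m^4 + 3*m^3 - m^2 - 3*m) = (m - 5)*(m + 1)*(m^3 + 2*m^2 - 3*m) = m*(m - 5)*(m + 1)*(m^2 + 2*m - 3) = m*(m - 5)*(m - 1)*(m + 1)*(m + 3)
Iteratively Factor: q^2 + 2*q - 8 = (q - 2)*(q + 4)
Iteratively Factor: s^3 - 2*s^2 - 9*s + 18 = (s - 2)*(s^2 - 9) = (s - 3)*(s - 2)*(s + 3)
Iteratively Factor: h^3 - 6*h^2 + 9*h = (h - 3)*(h^2 - 3*h) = h*(h - 3)*(h - 3)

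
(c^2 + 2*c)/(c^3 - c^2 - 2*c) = (c + 2)/(c^2 - c - 2)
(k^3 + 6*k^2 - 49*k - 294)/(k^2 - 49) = k + 6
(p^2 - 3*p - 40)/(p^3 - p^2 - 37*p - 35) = (p - 8)/(p^2 - 6*p - 7)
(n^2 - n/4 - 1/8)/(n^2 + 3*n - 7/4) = (4*n + 1)/(2*(2*n + 7))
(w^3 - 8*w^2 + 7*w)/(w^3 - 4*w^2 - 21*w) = (w - 1)/(w + 3)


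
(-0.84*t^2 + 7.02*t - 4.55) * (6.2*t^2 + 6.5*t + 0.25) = -5.208*t^4 + 38.064*t^3 + 17.21*t^2 - 27.82*t - 1.1375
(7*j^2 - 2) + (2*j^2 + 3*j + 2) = 9*j^2 + 3*j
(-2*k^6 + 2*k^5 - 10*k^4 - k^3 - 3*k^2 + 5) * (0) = 0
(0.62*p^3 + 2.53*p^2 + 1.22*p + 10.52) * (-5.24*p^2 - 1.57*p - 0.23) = -3.2488*p^5 - 14.2306*p^4 - 10.5075*p^3 - 57.6221*p^2 - 16.797*p - 2.4196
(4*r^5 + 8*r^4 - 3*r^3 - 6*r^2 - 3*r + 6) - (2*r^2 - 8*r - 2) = 4*r^5 + 8*r^4 - 3*r^3 - 8*r^2 + 5*r + 8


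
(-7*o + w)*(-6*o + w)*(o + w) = 42*o^3 + 29*o^2*w - 12*o*w^2 + w^3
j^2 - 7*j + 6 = (j - 6)*(j - 1)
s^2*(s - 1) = s^3 - s^2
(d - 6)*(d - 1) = d^2 - 7*d + 6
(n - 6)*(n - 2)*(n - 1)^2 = n^4 - 10*n^3 + 29*n^2 - 32*n + 12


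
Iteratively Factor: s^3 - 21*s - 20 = (s + 4)*(s^2 - 4*s - 5) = (s - 5)*(s + 4)*(s + 1)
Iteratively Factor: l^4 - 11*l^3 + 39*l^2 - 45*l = (l - 3)*(l^3 - 8*l^2 + 15*l) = (l - 5)*(l - 3)*(l^2 - 3*l) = l*(l - 5)*(l - 3)*(l - 3)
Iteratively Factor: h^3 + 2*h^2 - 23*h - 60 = (h + 3)*(h^2 - h - 20) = (h - 5)*(h + 3)*(h + 4)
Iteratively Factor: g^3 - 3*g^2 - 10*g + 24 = (g - 4)*(g^2 + g - 6) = (g - 4)*(g - 2)*(g + 3)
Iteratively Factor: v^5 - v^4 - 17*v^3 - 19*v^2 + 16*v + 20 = (v - 5)*(v^4 + 4*v^3 + 3*v^2 - 4*v - 4) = (v - 5)*(v + 1)*(v^3 + 3*v^2 - 4) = (v - 5)*(v + 1)*(v + 2)*(v^2 + v - 2) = (v - 5)*(v - 1)*(v + 1)*(v + 2)*(v + 2)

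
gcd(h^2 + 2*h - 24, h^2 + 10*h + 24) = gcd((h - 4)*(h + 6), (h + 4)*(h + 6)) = h + 6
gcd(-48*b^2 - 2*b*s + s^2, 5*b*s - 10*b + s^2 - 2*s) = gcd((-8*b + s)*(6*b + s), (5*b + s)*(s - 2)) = 1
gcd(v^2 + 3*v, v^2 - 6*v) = v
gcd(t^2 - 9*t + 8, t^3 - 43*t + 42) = t - 1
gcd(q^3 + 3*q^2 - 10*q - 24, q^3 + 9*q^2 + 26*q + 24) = q^2 + 6*q + 8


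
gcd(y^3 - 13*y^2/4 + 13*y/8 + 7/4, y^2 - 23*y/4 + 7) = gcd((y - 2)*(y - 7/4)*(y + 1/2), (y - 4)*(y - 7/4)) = y - 7/4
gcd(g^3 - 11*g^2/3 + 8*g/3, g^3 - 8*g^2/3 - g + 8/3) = g^2 - 11*g/3 + 8/3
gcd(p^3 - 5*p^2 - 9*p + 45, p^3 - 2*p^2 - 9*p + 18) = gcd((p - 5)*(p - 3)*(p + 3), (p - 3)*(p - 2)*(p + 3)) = p^2 - 9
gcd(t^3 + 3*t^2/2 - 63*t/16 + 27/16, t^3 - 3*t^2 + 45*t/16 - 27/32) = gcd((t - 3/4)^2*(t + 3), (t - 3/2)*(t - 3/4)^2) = t^2 - 3*t/2 + 9/16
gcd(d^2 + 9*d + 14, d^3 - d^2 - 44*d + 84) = d + 7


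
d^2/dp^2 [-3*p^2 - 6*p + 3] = -6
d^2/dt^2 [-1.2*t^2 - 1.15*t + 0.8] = -2.40000000000000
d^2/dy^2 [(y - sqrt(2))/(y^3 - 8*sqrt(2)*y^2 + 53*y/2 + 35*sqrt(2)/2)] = 24*(2*y^5 - 20*sqrt(2)*y^4 + 153*y^3 - 379*sqrt(2)*y^2 + 1478*y - 964*sqrt(2))/(8*y^9 - 192*sqrt(2)*y^8 + 3708*y^7 - 17948*sqrt(2)*y^6 + 84822*y^5 - 58812*sqrt(2)*y^4 - 192583*y^3 + 177345*sqrt(2)*y^2 + 389550*y + 85750*sqrt(2))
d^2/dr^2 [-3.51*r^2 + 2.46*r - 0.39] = -7.02000000000000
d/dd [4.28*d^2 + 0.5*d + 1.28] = 8.56*d + 0.5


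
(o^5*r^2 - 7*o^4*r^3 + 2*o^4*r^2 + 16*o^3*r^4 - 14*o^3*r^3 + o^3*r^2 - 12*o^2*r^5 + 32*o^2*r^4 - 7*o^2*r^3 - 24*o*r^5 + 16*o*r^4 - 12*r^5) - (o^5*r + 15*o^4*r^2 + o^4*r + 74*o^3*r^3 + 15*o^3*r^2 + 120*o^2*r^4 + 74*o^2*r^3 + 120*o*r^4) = o^5*r^2 - o^5*r - 7*o^4*r^3 - 13*o^4*r^2 - o^4*r + 16*o^3*r^4 - 88*o^3*r^3 - 14*o^3*r^2 - 12*o^2*r^5 - 88*o^2*r^4 - 81*o^2*r^3 - 24*o*r^5 - 104*o*r^4 - 12*r^5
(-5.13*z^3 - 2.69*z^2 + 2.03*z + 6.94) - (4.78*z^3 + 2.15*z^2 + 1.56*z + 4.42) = -9.91*z^3 - 4.84*z^2 + 0.47*z + 2.52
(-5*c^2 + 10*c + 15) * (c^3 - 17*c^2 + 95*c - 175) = -5*c^5 + 95*c^4 - 630*c^3 + 1570*c^2 - 325*c - 2625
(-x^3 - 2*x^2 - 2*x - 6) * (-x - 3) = x^4 + 5*x^3 + 8*x^2 + 12*x + 18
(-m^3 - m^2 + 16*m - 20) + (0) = -m^3 - m^2 + 16*m - 20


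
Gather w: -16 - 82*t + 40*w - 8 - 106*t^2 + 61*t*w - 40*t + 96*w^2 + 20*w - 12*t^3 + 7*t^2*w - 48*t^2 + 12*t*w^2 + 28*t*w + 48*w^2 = -12*t^3 - 154*t^2 - 122*t + w^2*(12*t + 144) + w*(7*t^2 + 89*t + 60) - 24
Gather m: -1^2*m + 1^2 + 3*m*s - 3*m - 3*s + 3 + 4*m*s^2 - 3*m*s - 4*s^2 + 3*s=m*(4*s^2 - 4) - 4*s^2 + 4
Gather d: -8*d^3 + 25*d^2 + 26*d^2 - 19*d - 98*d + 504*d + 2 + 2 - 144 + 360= -8*d^3 + 51*d^2 + 387*d + 220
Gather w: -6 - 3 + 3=-6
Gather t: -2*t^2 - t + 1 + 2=-2*t^2 - t + 3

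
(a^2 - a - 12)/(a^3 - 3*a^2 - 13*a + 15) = (a - 4)/(a^2 - 6*a + 5)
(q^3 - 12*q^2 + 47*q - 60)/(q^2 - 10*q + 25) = (q^2 - 7*q + 12)/(q - 5)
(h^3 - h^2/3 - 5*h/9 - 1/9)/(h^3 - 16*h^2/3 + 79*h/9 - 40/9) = (9*h^2 + 6*h + 1)/(9*h^2 - 39*h + 40)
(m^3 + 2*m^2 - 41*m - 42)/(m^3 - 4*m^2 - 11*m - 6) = (m + 7)/(m + 1)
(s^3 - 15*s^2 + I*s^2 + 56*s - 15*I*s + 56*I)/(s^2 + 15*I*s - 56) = (s^3 + s^2*(-15 + I) + s*(56 - 15*I) + 56*I)/(s^2 + 15*I*s - 56)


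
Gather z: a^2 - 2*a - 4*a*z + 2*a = a^2 - 4*a*z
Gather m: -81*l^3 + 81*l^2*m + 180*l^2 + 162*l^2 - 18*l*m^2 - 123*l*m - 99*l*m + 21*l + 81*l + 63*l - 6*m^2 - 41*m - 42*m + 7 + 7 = -81*l^3 + 342*l^2 + 165*l + m^2*(-18*l - 6) + m*(81*l^2 - 222*l - 83) + 14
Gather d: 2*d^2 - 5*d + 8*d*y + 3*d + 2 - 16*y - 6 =2*d^2 + d*(8*y - 2) - 16*y - 4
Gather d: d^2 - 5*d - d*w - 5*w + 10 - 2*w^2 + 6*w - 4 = d^2 + d*(-w - 5) - 2*w^2 + w + 6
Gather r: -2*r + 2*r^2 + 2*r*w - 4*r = 2*r^2 + r*(2*w - 6)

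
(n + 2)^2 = n^2 + 4*n + 4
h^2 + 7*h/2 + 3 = (h + 3/2)*(h + 2)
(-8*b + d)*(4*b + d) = -32*b^2 - 4*b*d + d^2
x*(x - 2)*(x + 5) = x^3 + 3*x^2 - 10*x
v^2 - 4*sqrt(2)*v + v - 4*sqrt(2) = (v + 1)*(v - 4*sqrt(2))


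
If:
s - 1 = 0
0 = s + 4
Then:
No Solution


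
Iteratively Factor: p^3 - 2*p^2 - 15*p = (p + 3)*(p^2 - 5*p) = (p - 5)*(p + 3)*(p)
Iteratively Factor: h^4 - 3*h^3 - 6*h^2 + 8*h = (h + 2)*(h^3 - 5*h^2 + 4*h) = (h - 4)*(h + 2)*(h^2 - h) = (h - 4)*(h - 1)*(h + 2)*(h)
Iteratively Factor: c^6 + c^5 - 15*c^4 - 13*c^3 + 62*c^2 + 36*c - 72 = (c + 2)*(c^5 - c^4 - 13*c^3 + 13*c^2 + 36*c - 36) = (c - 2)*(c + 2)*(c^4 + c^3 - 11*c^2 - 9*c + 18) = (c - 2)*(c + 2)^2*(c^3 - c^2 - 9*c + 9) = (c - 3)*(c - 2)*(c + 2)^2*(c^2 + 2*c - 3) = (c - 3)*(c - 2)*(c - 1)*(c + 2)^2*(c + 3)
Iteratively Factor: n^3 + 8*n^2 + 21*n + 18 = (n + 2)*(n^2 + 6*n + 9) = (n + 2)*(n + 3)*(n + 3)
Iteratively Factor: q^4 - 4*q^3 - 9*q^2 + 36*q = (q - 4)*(q^3 - 9*q) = (q - 4)*(q + 3)*(q^2 - 3*q) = (q - 4)*(q - 3)*(q + 3)*(q)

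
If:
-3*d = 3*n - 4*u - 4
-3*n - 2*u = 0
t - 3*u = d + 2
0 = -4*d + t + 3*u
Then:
No Solution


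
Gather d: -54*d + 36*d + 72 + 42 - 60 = 54 - 18*d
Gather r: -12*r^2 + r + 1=-12*r^2 + r + 1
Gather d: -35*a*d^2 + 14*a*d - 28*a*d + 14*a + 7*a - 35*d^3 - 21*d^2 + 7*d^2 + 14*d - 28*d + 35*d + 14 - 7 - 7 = 21*a - 35*d^3 + d^2*(-35*a - 14) + d*(21 - 14*a)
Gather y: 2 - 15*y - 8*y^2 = -8*y^2 - 15*y + 2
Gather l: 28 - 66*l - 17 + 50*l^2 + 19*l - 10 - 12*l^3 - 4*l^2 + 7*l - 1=-12*l^3 + 46*l^2 - 40*l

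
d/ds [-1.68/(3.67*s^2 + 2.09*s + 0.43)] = (12.3312*s + 3.5112)/(3.67*s^2 + 2.09*s + 0.43)^2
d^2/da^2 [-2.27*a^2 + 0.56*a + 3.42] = -4.54000000000000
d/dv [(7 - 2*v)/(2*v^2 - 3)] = 2*(2*v^2 - 14*v + 3)/(4*v^4 - 12*v^2 + 9)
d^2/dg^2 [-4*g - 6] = 0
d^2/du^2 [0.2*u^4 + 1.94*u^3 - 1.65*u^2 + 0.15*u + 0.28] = 2.4*u^2 + 11.64*u - 3.3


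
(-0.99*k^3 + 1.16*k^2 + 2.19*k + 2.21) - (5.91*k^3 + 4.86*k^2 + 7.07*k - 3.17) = -6.9*k^3 - 3.7*k^2 - 4.88*k + 5.38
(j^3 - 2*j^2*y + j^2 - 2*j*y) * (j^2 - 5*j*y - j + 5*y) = j^5 - 7*j^4*y + 10*j^3*y^2 - j^3 + 7*j^2*y - 10*j*y^2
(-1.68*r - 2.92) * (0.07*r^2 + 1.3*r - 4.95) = -0.1176*r^3 - 2.3884*r^2 + 4.52*r + 14.454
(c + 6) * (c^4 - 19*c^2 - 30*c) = c^5 + 6*c^4 - 19*c^3 - 144*c^2 - 180*c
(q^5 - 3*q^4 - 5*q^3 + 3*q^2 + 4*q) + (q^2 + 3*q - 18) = q^5 - 3*q^4 - 5*q^3 + 4*q^2 + 7*q - 18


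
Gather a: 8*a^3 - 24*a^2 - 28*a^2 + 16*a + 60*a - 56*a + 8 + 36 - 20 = 8*a^3 - 52*a^2 + 20*a + 24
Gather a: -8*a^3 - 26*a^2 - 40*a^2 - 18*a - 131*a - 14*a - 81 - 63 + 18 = -8*a^3 - 66*a^2 - 163*a - 126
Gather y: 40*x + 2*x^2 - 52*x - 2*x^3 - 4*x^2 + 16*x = -2*x^3 - 2*x^2 + 4*x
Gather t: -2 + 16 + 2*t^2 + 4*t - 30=2*t^2 + 4*t - 16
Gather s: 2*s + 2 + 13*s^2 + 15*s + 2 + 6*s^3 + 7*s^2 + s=6*s^3 + 20*s^2 + 18*s + 4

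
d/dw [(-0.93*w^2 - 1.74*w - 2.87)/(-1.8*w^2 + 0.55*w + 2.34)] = (-3.6435*w^2 - 14.6844*w - 2.4931)/(3.24*w^4 - 1.98*w^3 - 8.1215*w^2 + 2.574*w + 5.4756)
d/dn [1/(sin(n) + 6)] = -cos(n)/(sin(n) + 6)^2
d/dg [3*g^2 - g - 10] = 6*g - 1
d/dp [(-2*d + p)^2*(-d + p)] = (2*d - p)*(4*d - 3*p)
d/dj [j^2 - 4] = 2*j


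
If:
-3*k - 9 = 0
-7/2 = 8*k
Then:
No Solution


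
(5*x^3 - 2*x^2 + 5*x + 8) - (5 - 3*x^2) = 5*x^3 + x^2 + 5*x + 3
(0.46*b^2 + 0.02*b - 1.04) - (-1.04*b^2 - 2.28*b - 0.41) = 1.5*b^2 + 2.3*b - 0.63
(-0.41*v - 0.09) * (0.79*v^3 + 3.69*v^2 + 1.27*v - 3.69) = -0.3239*v^4 - 1.584*v^3 - 0.8528*v^2 + 1.3986*v + 0.3321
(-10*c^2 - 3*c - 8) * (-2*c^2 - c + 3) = 20*c^4 + 16*c^3 - 11*c^2 - c - 24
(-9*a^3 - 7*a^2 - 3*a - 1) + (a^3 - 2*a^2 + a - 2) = -8*a^3 - 9*a^2 - 2*a - 3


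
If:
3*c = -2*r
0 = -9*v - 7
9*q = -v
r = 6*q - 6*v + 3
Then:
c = -442/81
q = 7/81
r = 221/27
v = -7/9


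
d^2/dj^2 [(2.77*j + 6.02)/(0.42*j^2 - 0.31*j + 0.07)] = ((0.84*j - 0.31)*(1.68*j - 0.62)*(2.77*j + 6.02) - (6.9804*j + 3.3394)*(0.42*j^2 - 0.31*j + 0.07))/(0.42*j^2 - 0.31*j + 0.07)^3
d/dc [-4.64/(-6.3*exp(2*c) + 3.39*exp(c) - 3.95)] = (15.7296 - 58.464*exp(c))*exp(c)/(6.3*exp(2*c) - 3.39*exp(c) + 3.95)^2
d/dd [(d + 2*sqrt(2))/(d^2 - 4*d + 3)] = (d^2 - 4*d - 2*(d - 2)*(d + 2*sqrt(2)) + 3)/(d^2 - 4*d + 3)^2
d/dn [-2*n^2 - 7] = -4*n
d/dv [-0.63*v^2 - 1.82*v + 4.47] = -1.26*v - 1.82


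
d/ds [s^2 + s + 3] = 2*s + 1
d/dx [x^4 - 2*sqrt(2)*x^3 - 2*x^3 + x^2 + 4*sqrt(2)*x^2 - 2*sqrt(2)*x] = 4*x^3 - 6*sqrt(2)*x^2 - 6*x^2 + 2*x + 8*sqrt(2)*x - 2*sqrt(2)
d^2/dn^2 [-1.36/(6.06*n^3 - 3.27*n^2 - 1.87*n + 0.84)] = ((49.4496*n - 8.8944)*(6.06*n^3 - 3.27*n^2 - 1.87*n + 0.84) - 1.36*(-36.36*n^2 + 13.08*n + 3.74)*(-18.18*n^2 + 6.54*n + 1.87))/(6.06*n^3 - 3.27*n^2 - 1.87*n + 0.84)^3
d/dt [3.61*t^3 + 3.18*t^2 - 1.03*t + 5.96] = 10.83*t^2 + 6.36*t - 1.03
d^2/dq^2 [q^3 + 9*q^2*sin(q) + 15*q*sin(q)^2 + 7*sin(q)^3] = -9*q^2*sin(q) + 36*q*cos(q) + 30*q*cos(2*q) + 6*q + 51*sin(q)/4 + 30*sin(2*q) + 63*sin(3*q)/4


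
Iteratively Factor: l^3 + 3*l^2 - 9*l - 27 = (l - 3)*(l^2 + 6*l + 9) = (l - 3)*(l + 3)*(l + 3)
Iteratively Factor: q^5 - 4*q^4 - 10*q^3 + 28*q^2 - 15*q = (q - 1)*(q^4 - 3*q^3 - 13*q^2 + 15*q) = (q - 1)*(q + 3)*(q^3 - 6*q^2 + 5*q) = q*(q - 1)*(q + 3)*(q^2 - 6*q + 5) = q*(q - 1)^2*(q + 3)*(q - 5)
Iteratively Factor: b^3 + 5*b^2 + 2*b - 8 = (b + 2)*(b^2 + 3*b - 4) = (b + 2)*(b + 4)*(b - 1)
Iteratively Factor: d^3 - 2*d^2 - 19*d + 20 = (d - 1)*(d^2 - d - 20) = (d - 1)*(d + 4)*(d - 5)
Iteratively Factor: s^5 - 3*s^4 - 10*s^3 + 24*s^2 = (s)*(s^4 - 3*s^3 - 10*s^2 + 24*s) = s^2*(s^3 - 3*s^2 - 10*s + 24) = s^2*(s + 3)*(s^2 - 6*s + 8) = s^2*(s - 4)*(s + 3)*(s - 2)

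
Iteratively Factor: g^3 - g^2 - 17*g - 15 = (g - 5)*(g^2 + 4*g + 3) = (g - 5)*(g + 1)*(g + 3)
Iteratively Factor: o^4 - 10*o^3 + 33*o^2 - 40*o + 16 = (o - 4)*(o^3 - 6*o^2 + 9*o - 4) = (o - 4)*(o - 1)*(o^2 - 5*o + 4) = (o - 4)*(o - 1)^2*(o - 4)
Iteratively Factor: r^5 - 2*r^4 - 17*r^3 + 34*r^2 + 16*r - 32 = (r + 1)*(r^4 - 3*r^3 - 14*r^2 + 48*r - 32) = (r - 1)*(r + 1)*(r^3 - 2*r^2 - 16*r + 32) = (r - 2)*(r - 1)*(r + 1)*(r^2 - 16) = (r - 2)*(r - 1)*(r + 1)*(r + 4)*(r - 4)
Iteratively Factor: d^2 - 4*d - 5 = (d + 1)*(d - 5)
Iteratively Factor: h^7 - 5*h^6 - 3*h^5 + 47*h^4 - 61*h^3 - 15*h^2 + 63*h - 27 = (h + 3)*(h^6 - 8*h^5 + 21*h^4 - 16*h^3 - 13*h^2 + 24*h - 9) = (h - 3)*(h + 3)*(h^5 - 5*h^4 + 6*h^3 + 2*h^2 - 7*h + 3) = (h - 3)^2*(h + 3)*(h^4 - 2*h^3 + 2*h - 1) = (h - 3)^2*(h - 1)*(h + 3)*(h^3 - h^2 - h + 1) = (h - 3)^2*(h - 1)*(h + 1)*(h + 3)*(h^2 - 2*h + 1) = (h - 3)^2*(h - 1)^2*(h + 1)*(h + 3)*(h - 1)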